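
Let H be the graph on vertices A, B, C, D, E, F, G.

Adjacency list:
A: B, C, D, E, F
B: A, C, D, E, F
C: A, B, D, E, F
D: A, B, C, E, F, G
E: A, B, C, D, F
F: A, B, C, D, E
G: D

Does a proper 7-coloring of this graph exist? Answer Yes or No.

The chromatic number is 6. A, B, C, D, E, F form a clique, so at least 6 colors are needed.
One proper 6-coloring: A=6, B=5, C=4, D=1, E=2, F=3, G=2.
Since 7 ≥ 6, a proper 7-coloring certainly exists.

Yes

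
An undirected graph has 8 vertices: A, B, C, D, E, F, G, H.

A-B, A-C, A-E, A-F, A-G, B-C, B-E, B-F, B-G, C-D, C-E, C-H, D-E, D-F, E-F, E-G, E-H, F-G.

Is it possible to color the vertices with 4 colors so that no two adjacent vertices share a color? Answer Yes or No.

A, B, E, F, G are pairwise adjacent (a clique of size 5), so at least 5 colors are needed.
So 4 colors are not enough.

No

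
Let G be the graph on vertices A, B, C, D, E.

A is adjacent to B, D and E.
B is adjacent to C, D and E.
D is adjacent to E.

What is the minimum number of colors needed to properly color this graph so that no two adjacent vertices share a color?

A, B, D, E are pairwise adjacent (a clique of size 4), so at least 4 colors are needed.
4 colors suffice: color 1 → {B}; color 2 → {C, E}; color 3 → {A}; color 4 → {D}. No two adjacent vertices share a color.

4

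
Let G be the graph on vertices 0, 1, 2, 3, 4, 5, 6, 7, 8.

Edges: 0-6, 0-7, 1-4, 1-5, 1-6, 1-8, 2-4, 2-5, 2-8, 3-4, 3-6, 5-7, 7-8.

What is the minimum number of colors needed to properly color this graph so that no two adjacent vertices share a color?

The cycle 0-7-8-1-6-0 has odd length 5, so it cannot be 2-colored; at least 3 colors are needed.
3 colors suffice: 0=c, 1=a, 2=a, 3=a, 4=b, 5=b, 6=b, 7=a, 8=b. Every edge joins two different colors.

3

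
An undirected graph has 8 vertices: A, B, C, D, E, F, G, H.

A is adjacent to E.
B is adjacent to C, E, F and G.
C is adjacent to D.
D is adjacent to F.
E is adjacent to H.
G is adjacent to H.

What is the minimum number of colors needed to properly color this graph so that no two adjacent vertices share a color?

C and D are adjacent, so at least 2 colors are needed.
A valid assignment using 2 colors: A=red, B=red, C=blue, D=red, E=blue, F=blue, G=blue, H=red. No two adjacent vertices share a color.

2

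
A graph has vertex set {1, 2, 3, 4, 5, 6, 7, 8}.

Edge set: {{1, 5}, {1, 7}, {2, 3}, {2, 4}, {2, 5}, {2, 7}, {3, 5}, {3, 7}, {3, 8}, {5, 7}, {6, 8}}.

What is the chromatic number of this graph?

2, 3, 5, 7 are mutually adjacent (a clique of size 4), so at least 4 colors are needed.
A valid assignment using 4 colors: 1=blue, 2=yellow, 3=blue, 4=red, 5=green, 6=blue, 7=red, 8=red. Each edge has distinct colors on its endpoints.

4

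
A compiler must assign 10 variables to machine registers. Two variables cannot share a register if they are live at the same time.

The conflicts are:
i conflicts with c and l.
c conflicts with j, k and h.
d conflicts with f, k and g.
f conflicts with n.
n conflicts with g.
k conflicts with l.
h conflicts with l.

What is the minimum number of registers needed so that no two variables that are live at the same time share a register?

2

f and n conflict, so at least 2 registers are needed.
2 registers suffice: register 1 → {c, d, n, l}; register 2 → {i, f, j, k, h, g}. Every pair that conflicts lands in different registers.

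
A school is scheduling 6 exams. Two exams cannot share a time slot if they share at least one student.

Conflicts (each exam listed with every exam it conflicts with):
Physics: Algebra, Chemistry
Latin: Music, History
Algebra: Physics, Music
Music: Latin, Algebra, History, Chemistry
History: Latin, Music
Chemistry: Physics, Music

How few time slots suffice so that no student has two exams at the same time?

Latin, Music, History all conflict with each other, so at least 3 time slots are needed.
Using 3 time slots: Physics=1, Latin=2, Algebra=2, Music=1, History=3, Chemistry=2. Every pair that conflicts lands in different time slots.

3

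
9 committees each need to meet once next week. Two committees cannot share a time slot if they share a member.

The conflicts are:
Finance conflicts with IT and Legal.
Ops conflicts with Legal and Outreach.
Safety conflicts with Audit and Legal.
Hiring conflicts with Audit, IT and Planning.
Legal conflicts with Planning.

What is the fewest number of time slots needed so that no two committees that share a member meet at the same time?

The cycle Legal-Safety-Audit-Hiring-Planning-Legal has odd length 5, so it cannot be 2-colored; at least 3 time slots are needed.
Using 3 time slots: Finance=2, Ops=2, Safety=3, Hiring=1, Audit=2, IT=3, Legal=1, Outreach=1, Planning=2. Every pair that conflicts lands in different time slots.

3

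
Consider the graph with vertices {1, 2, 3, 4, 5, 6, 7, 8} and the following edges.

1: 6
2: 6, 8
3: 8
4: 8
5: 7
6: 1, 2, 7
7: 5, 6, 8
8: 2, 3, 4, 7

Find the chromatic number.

2

4 and 8 are adjacent, so at least 2 colors are needed.
2 colors suffice: color red → {5, 6, 8}; color blue → {1, 2, 3, 4, 7}. No two adjacent vertices share a color.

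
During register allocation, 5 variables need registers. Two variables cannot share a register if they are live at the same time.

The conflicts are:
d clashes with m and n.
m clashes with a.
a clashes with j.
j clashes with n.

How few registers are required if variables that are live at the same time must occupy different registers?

The cycle m-d-n-j-a-m has odd length 5, so it cannot be 2-colored; at least 3 registers are needed.
A valid assignment using 3 registers: d=2, m=1, a=2, j=3, n=1. Each listed conflict is separated.

3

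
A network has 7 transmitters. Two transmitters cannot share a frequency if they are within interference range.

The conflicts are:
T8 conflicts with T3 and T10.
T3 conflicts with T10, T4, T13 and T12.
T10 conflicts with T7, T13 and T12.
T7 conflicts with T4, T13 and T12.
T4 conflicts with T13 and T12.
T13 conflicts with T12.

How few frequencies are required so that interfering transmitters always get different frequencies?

4

T3, T4, T13, T12 all conflict with each other, so at least 4 frequencies are needed.
4 frequencies suffice: frequency 1 → {T8, T13}; frequency 2 → {T3, T7}; frequency 3 → {T12}; frequency 4 → {T10, T4}. Each listed conflict is separated.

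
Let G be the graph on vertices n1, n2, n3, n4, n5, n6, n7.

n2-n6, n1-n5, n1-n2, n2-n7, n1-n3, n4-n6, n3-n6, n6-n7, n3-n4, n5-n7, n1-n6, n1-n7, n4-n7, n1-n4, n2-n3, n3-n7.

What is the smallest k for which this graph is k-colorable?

5

n1, n3, n4, n6, n7 are pairwise adjacent (a clique of size 5), so at least 5 colors are needed.
A valid assignment using 5 colors: n1=2, n2=5, n3=4, n4=5, n5=3, n6=3, n7=1. No two adjacent vertices share a color.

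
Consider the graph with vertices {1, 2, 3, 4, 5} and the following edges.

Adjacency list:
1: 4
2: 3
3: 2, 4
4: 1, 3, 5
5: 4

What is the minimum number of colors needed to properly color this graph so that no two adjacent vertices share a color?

2

3 and 4 are adjacent, so at least 2 colors are needed.
One proper 2-coloring: 1=blue, 2=red, 3=blue, 4=red, 5=blue. Every edge joins two different colors.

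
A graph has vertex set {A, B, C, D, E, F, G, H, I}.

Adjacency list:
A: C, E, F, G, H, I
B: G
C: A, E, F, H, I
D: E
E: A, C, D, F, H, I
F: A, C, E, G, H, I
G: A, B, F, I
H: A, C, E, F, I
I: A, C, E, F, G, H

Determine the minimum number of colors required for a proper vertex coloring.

6

A, C, E, F, H, I are mutually adjacent (a clique of size 6), so at least 6 colors are needed.
6 colors suffice: color 1 → {B, D, I}; color 2 → {A}; color 3 → {F}; color 4 → {E, G}; color 5 → {H}; color 6 → {C}. Each edge has distinct colors on its endpoints.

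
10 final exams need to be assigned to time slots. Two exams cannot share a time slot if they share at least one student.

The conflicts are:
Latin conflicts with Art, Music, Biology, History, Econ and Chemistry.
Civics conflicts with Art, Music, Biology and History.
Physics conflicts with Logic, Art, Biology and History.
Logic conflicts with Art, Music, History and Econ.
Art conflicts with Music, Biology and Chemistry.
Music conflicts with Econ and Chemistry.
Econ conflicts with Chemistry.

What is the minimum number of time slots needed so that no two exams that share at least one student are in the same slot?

Latin, Music, Econ, Chemistry pairwise conflict, so at least 4 time slots are needed.
4 time slots suffice: time slot 1 → {Art, History, Econ}; time slot 2 → {Physics, Music}; time slot 3 → {Latin, Civics, Logic}; time slot 4 → {Biology, Chemistry}. No two conflicting exams share a time slot.

4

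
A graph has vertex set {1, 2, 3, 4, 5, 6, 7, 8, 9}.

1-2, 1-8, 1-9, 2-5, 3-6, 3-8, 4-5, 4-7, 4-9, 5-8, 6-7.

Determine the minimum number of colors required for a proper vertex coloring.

3

The cycle 9-4-5-8-1-9 has odd length 5, so it cannot be 2-colored; at least 3 colors are needed.
A valid assignment using 3 colors: 1=red, 2=blue, 3=red, 4=blue, 5=red, 6=blue, 7=red, 8=blue, 9=green. Every edge joins two different colors.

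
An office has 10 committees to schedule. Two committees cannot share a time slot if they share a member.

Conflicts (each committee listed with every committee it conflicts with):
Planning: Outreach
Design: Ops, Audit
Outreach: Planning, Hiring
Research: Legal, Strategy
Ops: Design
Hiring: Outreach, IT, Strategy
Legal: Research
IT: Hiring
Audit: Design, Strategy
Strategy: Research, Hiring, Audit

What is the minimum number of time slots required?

2

Research and Legal conflict, so at least 2 time slots are needed.
Using 2 time slots: Planning=1, Design=2, Outreach=2, Research=1, Ops=1, Hiring=1, Legal=2, IT=2, Audit=1, Strategy=2. No two conflicting committees share a time slot.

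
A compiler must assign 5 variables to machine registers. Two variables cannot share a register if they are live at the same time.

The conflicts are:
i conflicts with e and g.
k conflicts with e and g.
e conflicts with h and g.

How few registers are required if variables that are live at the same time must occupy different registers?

k, e, g are mutually in conflict, so at least 3 registers are needed.
3 registers suffice: register 1 → {e}; register 2 → {h, g}; register 3 → {i, k}. Each listed conflict is separated.

3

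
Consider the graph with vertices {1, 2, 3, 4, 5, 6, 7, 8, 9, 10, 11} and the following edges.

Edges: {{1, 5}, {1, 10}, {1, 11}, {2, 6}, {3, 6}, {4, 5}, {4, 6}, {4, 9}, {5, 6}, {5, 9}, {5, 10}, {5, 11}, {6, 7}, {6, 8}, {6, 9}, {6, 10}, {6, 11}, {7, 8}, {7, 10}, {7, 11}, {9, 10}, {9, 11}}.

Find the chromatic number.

5, 6, 9, 10 are pairwise adjacent (a clique of size 4), so at least 4 colors are needed.
4 colors suffice: 1=red, 2=blue, 3=blue, 4=yellow, 5=blue, 6=red, 7=blue, 8=green, 9=green, 10=yellow, 11=yellow. No two adjacent vertices share a color.

4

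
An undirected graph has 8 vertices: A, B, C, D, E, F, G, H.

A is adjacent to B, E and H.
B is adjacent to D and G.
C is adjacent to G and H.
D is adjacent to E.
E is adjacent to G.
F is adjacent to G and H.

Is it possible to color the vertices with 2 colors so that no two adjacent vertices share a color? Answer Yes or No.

No

The cycle G-E-A-H-C-G has odd length 5, so it cannot be 2-colored; at least 3 colors are needed.
So 2 colors are not enough.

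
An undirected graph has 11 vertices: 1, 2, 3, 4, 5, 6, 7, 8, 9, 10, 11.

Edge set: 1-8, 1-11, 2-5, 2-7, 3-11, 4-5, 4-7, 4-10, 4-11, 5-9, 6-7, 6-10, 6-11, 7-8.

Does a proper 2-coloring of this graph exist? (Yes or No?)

The cycle 8-7-4-11-1-8 has odd length 5, so it cannot be 2-colored; at least 3 colors are needed.
So 2 colors are not enough.

No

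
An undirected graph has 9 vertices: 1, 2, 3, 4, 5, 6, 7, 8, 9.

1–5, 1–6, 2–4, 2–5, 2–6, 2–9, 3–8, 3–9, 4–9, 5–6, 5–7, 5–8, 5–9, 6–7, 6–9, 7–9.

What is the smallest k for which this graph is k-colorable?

4

5, 6, 7, 9 are mutually adjacent (a clique of size 4), so at least 4 colors are needed.
4 colors suffice: color red → {1, 8, 9}; color blue → {3, 4, 5}; color green → {6}; color yellow → {2, 7}. No two adjacent vertices share a color.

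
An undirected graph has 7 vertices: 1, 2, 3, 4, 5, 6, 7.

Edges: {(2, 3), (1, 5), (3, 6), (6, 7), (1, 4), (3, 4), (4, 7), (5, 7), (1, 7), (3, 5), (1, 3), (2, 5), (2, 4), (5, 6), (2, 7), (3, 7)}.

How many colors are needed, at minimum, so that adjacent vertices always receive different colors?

4

1, 3, 5, 7 are mutually adjacent (a clique of size 4), so at least 4 colors are needed.
4 colors suffice: color red → {3}; color blue → {7}; color green → {4, 5}; color yellow → {1, 2, 6}. Each edge has distinct colors on its endpoints.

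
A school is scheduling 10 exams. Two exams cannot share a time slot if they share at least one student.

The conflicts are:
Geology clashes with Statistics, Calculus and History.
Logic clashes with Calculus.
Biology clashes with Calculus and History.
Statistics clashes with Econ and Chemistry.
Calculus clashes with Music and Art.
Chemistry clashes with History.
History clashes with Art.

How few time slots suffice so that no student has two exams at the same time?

2

History and Art conflict, so at least 2 time slots are needed.
2 time slots suffice: time slot 1 → {Statistics, Calculus, History}; time slot 2 → {Geology, Logic, Biology, Econ, Music, Chemistry, Art}. Each listed conflict is separated.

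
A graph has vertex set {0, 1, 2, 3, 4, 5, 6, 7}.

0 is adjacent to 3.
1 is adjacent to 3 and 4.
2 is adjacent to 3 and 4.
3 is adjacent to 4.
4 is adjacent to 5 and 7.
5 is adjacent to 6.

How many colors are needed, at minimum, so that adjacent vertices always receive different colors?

1, 3, 4 form a triangle, so at least 3 colors are needed.
3 colors suffice: color a → {0, 4, 6}; color b → {3, 5, 7}; color c → {1, 2}. Every edge joins two different colors.

3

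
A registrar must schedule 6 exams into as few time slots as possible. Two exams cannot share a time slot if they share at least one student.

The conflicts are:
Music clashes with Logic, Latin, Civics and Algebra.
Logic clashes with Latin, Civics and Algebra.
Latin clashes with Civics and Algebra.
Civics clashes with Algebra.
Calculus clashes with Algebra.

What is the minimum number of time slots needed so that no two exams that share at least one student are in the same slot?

Music, Logic, Latin, Civics, Algebra are mutually in conflict, so at least 5 time slots are needed.
5 time slots suffice: time slot 1 → {Algebra}; time slot 2 → {Logic, Calculus}; time slot 3 → {Music}; time slot 4 → {Latin}; time slot 5 → {Civics}. Each listed conflict is separated.

5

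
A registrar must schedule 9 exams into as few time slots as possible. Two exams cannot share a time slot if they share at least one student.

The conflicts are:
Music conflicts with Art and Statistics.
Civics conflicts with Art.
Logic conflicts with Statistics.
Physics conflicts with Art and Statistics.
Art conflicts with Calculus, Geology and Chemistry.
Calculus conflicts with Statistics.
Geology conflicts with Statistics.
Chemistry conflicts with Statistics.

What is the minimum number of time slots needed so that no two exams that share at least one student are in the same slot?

2

Art and Calculus conflict, so at least 2 time slots are needed.
A valid assignment using 2 time slots: Music=2, Civics=2, Logic=2, Physics=2, Art=1, Calculus=2, Geology=2, Chemistry=2, Statistics=1. Each listed conflict is separated.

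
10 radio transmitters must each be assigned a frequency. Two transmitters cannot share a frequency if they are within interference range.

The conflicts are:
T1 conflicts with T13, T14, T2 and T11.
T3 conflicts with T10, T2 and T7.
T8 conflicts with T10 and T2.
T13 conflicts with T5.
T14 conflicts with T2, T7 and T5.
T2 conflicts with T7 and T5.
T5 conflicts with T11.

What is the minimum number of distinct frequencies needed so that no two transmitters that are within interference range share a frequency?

T3, T2, T7 all conflict with each other, so at least 3 frequencies are needed.
3 frequencies suffice: T1=2, T3=3, T8=2, T13=1, T14=3, T10=1, T2=1, T7=2, T5=2, T11=1. Every pair that conflicts lands in different frequencies.

3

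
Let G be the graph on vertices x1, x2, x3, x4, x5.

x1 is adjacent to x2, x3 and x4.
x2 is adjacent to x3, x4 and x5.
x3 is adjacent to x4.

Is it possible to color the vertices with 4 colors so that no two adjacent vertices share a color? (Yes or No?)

The chromatic number is 4. x1, x2, x3, x4 are mutually adjacent (a clique of size 4), so at least 4 colors are needed.
4 colors suffice: x1=4, x2=1, x3=2, x4=3, x5=2.
That is already a proper 4-coloring.

Yes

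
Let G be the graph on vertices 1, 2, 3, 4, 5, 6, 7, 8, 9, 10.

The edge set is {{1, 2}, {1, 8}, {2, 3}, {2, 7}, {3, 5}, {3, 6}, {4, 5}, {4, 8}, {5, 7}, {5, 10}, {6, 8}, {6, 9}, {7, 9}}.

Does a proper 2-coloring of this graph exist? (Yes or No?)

No

The cycle 6-8-1-2-3-6 has odd length 5, so it cannot be 2-colored; at least 3 colors are needed.
So 2 colors are not enough.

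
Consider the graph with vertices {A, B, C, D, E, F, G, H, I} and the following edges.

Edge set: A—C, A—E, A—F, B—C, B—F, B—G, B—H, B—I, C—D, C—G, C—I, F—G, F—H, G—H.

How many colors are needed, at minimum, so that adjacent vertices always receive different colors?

B, F, G, H are pairwise adjacent (a clique of size 4), so at least 4 colors are needed.
4 colors suffice: color 1 → {A, B, D}; color 2 → {C, E, F}; color 3 → {G, I}; color 4 → {H}. Each edge has distinct colors on its endpoints.

4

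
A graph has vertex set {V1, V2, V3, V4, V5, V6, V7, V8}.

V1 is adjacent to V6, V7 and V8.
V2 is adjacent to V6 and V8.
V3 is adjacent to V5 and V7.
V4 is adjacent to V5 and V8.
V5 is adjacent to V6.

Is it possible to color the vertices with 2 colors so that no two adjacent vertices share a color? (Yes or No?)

The cycle V8-V2-V6-V5-V4-V8 has odd length 5, so it cannot be 2-colored; at least 3 colors are needed.
So 2 colors are not enough.

No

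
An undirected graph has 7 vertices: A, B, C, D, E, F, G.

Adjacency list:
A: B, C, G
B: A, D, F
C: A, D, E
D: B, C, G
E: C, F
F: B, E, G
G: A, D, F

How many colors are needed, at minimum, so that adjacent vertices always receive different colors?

3

The cycle F-B-D-C-E-F has odd length 5, so it cannot be 2-colored; at least 3 colors are needed.
3 colors suffice: color 1 → {A, D, F}; color 2 → {B, C, G}; color 3 → {E}. Every edge joins two different colors.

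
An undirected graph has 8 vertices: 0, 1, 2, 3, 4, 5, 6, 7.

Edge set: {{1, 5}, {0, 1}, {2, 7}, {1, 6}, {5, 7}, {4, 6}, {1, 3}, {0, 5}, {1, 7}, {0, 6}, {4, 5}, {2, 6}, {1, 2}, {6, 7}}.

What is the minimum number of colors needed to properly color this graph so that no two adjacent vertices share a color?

1, 2, 6, 7 are pairwise adjacent (a clique of size 4), so at least 4 colors are needed.
4 colors suffice: color a → {1, 4}; color b → {3, 5, 6}; color c → {0, 7}; color d → {2}. Every edge joins two different colors.

4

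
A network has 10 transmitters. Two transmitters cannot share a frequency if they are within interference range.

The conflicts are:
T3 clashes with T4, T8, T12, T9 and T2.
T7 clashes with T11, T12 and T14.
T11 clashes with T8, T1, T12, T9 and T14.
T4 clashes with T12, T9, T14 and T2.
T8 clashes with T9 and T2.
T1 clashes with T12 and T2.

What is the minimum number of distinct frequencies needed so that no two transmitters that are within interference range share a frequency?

3

T3, T8, T2 pairwise conflict, so at least 3 frequencies are needed.
3 frequencies suffice: frequency 1 → {T3, T11}; frequency 2 → {T7, T4, T8, T1}; frequency 3 → {T12, T9, T14, T2}. Each listed conflict is separated.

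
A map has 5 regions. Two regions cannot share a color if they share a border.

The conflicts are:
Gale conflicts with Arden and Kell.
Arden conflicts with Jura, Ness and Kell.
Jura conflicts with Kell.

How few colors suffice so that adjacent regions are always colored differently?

Arden, Jura, Kell all conflict with each other, so at least 3 colors are needed.
3 colors suffice: color 1 → {Arden}; color 2 → {Ness, Kell}; color 3 → {Gale, Jura}. No two conflicting regions share a color.

3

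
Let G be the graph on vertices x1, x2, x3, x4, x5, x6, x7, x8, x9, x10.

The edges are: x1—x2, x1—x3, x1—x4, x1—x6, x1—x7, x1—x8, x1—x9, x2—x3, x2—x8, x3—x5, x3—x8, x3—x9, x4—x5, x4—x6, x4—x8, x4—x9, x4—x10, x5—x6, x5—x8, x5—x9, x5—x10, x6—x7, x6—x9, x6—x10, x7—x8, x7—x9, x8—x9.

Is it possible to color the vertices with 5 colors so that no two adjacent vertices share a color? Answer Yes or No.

The chromatic number is 4. x1, x6, x7, x9 form a clique, so at least 4 colors are needed.
A valid assignment using 4 colors: x1=3, x2=1, x3=4, x4=4, x5=3, x6=2, x7=4, x8=2, x9=1, x10=1.
Since 5 ≥ 4, a proper 5-coloring certainly exists.

Yes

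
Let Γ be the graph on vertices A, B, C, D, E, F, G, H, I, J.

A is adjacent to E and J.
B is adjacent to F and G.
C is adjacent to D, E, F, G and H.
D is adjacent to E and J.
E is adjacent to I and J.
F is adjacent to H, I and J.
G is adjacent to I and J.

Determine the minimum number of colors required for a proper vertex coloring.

C, F, H are pairwise adjacent, so at least 3 colors are needed.
3 colors suffice: A=3, B=2, C=2, D=3, E=1, F=1, G=1, H=3, I=2, J=2. Every edge joins two different colors.

3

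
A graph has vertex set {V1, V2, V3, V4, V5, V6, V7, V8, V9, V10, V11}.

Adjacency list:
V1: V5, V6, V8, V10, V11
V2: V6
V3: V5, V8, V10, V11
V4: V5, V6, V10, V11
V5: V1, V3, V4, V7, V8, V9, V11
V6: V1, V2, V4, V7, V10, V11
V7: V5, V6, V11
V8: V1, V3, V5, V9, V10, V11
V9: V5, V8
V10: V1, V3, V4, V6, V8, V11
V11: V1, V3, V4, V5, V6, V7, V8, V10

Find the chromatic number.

V3, V8, V10, V11 form a clique, so at least 4 colors are needed.
4 colors suffice: color R → {V2, V9, V11}; color B → {V5, V10}; color G → {V6, V8}; color Y → {V1, V3, V4, V7}. No two adjacent vertices share a color.

4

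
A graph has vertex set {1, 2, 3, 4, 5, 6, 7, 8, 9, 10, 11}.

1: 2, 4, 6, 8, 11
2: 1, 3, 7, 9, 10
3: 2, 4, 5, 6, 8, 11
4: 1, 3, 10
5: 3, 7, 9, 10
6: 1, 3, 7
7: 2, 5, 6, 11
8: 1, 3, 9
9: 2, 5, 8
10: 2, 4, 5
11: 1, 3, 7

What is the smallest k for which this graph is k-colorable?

5 and 7 are adjacent, so at least 2 colors are needed.
2 colors suffice: 1=a, 2=b, 3=a, 4=b, 5=b, 6=b, 7=a, 8=b, 9=a, 10=a, 11=b. No two adjacent vertices share a color.

2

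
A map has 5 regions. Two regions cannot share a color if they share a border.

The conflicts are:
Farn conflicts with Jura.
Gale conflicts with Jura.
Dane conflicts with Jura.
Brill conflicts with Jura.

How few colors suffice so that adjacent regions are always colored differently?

Brill and Jura conflict, so at least 2 colors are needed.
One proper 2-coloring: Farn=2, Gale=2, Dane=2, Brill=2, Jura=1. No two conflicting regions share a color.

2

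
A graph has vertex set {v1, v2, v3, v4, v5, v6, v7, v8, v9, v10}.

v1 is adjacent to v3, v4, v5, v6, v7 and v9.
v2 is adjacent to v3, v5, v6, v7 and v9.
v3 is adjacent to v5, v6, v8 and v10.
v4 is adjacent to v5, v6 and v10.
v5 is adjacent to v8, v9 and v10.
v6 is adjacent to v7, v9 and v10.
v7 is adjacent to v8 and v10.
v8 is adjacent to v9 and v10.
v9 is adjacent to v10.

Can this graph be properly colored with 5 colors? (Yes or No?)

Yes

The chromatic number is 4. v5, v8, v9, v10 are pairwise adjacent (a clique of size 4), so at least 4 colors are needed.
4 colors suffice: color 1 → {v1, v2, v10}; color 2 → {v5, v6}; color 3 → {v3, v4, v7, v9}; color 4 → {v8}.
Since 5 ≥ 4, a proper 5-coloring certainly exists.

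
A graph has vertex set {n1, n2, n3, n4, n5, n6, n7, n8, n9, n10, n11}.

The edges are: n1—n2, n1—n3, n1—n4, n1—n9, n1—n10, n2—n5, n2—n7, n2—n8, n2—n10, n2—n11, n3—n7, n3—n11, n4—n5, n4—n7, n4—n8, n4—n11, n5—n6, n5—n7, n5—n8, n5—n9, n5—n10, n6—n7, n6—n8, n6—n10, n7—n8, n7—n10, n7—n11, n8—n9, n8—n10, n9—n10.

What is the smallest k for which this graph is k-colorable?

n2, n5, n7, n8, n10 form a clique, so at least 5 colors are needed.
5 colors suffice: color 1 → {n1, n7}; color 2 → {n3, n4, n10}; color 3 → {n8, n11}; color 4 → {n5}; color 5 → {n2, n6, n9}. No two adjacent vertices share a color.

5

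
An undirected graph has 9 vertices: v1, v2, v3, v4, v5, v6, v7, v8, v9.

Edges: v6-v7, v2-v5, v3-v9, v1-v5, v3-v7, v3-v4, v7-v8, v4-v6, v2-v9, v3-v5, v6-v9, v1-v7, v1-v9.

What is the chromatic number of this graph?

2

v2 and v9 are adjacent, so at least 2 colors are needed.
2 colors suffice: color R → {v4, v5, v7, v9}; color B → {v1, v2, v3, v6, v8}. Every edge joins two different colors.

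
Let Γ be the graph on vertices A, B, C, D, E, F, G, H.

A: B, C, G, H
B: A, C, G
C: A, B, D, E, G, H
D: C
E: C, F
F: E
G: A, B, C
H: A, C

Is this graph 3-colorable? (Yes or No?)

No

A, B, C, G are pairwise adjacent (a clique of size 4), so at least 4 colors are needed.
So 3 colors are not enough.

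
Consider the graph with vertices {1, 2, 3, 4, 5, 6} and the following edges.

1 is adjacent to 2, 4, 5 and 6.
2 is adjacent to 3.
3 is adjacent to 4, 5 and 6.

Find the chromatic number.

1 and 6 are adjacent, so at least 2 colors are needed.
One proper 2-coloring: 1=a, 2=b, 3=a, 4=b, 5=b, 6=b. Every edge joins two different colors.

2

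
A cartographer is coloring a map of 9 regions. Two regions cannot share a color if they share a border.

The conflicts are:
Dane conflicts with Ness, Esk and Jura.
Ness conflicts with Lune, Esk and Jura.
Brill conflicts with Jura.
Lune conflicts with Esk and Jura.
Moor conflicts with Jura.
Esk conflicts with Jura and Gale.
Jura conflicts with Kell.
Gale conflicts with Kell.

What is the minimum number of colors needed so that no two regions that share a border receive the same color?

Ness, Lune, Esk, Jura pairwise conflict, so at least 4 colors are needed.
A valid assignment using 4 colors: Dane=4, Ness=3, Brill=2, Lune=4, Moor=2, Esk=2, Jura=1, Gale=1, Kell=2. No two conflicting regions share a color.

4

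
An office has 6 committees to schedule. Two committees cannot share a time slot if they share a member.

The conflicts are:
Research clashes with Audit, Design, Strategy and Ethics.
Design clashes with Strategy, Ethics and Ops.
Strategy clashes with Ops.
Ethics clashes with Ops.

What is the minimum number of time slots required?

Design, Strategy, Ops all conflict with each other, so at least 3 time slots are needed.
Using 3 time slots: Research=1, Audit=2, Design=2, Strategy=3, Ethics=3, Ops=1. No two conflicting committees share a time slot.

3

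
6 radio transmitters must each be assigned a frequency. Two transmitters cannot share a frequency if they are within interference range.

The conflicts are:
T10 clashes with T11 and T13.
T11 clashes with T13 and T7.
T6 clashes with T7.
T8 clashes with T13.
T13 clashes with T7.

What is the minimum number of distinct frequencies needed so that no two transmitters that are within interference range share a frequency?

3

T10, T11, T13 all conflict with each other, so at least 3 frequencies are needed.
Using 3 frequencies: T10=3, T11=2, T6=1, T8=2, T13=1, T7=3. Every pair that conflicts lands in different frequencies.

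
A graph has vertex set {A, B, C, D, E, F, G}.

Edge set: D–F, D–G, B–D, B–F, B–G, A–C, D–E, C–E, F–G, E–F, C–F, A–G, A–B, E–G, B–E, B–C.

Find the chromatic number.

5

B, D, E, F, G are mutually adjacent (a clique of size 5), so at least 5 colors are needed.
5 colors suffice: color 1 → {B}; color 2 → {A, E}; color 3 → {F}; color 4 → {C, G}; color 5 → {D}. Every edge joins two different colors.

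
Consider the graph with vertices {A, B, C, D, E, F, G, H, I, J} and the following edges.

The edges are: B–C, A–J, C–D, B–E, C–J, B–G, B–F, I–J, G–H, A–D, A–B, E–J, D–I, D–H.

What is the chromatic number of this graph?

The cycle H-G-B-C-D-H has odd length 5, so it cannot be 2-colored; at least 3 colors are needed.
3 colors suffice: color 1 → {B, D, J}; color 2 → {A, C, E, F, G, I}; color 3 → {H}. Each edge has distinct colors on its endpoints.

3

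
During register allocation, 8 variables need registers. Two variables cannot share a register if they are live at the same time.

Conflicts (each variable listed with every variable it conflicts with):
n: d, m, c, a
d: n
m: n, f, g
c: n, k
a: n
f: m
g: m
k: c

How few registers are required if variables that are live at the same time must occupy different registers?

2

n and d conflict, so at least 2 registers are needed.
2 registers suffice: register 1 → {n, f, g, k}; register 2 → {d, m, c, a}. Every pair that conflicts lands in different registers.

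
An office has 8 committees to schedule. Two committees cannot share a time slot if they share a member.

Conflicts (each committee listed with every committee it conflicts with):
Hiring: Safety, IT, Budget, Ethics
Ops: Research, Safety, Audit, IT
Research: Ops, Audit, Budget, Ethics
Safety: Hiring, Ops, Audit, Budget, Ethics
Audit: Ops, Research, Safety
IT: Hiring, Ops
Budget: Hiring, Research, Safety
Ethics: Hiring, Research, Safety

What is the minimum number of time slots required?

Hiring, Safety, Ethics pairwise conflict, so at least 3 time slots are needed.
3 time slots suffice: time slot 1 → {Research, Safety, IT}; time slot 2 → {Hiring, Ops}; time slot 3 → {Audit, Budget, Ethics}. Every pair that conflicts lands in different time slots.

3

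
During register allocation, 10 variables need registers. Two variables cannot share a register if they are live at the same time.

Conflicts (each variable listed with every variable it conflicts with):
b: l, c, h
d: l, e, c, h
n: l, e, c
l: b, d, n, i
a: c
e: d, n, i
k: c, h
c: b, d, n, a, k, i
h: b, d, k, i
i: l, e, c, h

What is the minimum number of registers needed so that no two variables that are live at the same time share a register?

2

l and i conflict, so at least 2 registers are needed.
2 registers suffice: b=2, d=2, n=2, l=1, a=2, e=1, k=2, c=1, h=1, i=2. Each listed conflict is separated.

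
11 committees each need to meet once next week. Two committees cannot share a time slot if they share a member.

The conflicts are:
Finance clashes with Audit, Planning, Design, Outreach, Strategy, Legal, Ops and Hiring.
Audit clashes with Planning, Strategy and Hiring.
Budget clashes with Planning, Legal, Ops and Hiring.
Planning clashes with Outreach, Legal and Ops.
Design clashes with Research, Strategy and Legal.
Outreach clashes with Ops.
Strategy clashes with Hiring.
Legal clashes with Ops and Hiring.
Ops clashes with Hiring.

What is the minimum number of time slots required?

4

Finance, Audit, Strategy, Hiring pairwise conflict, so at least 4 time slots are needed.
A valid assignment using 4 time slots: Finance=1, Audit=2, Budget=1, Planning=4, Design=2, Research=1, Outreach=3, Strategy=3, Legal=3, Ops=2, Hiring=4. No two conflicting committees share a time slot.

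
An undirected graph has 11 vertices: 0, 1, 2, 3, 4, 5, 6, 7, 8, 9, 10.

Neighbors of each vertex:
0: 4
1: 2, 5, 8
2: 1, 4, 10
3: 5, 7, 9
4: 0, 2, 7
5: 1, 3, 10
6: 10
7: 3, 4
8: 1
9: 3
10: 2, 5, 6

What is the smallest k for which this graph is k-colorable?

3 and 5 are adjacent, so at least 2 colors are needed.
2 colors suffice: color a → {1, 3, 4, 10}; color b → {0, 2, 5, 6, 7, 8, 9}. Each edge has distinct colors on its endpoints.

2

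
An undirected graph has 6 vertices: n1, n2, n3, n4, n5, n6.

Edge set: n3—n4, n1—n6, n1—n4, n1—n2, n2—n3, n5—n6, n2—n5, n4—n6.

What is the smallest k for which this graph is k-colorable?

3

n1, n4, n6 are pairwise adjacent, so at least 3 colors are needed.
3 colors suffice: color 1 → {n2, n6}; color 2 → {n4, n5}; color 3 → {n1, n3}. No two adjacent vertices share a color.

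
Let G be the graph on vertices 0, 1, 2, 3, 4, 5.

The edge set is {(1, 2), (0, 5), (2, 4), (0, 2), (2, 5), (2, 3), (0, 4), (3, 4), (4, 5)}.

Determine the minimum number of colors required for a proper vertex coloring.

4

0, 2, 4, 5 form a clique, so at least 4 colors are needed.
4 colors suffice: color a → {2}; color b → {1, 4}; color c → {0, 3}; color d → {5}. No two adjacent vertices share a color.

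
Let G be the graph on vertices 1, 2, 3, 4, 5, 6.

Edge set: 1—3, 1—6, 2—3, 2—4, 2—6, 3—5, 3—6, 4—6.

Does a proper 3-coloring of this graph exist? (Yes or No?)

Yes

The chromatic number is 3. 1, 3, 6 form a triangle, so at least 3 colors are needed.
3 colors suffice: 1=c, 2=c, 3=a, 4=a, 5=b, 6=b.
That is already a proper 3-coloring.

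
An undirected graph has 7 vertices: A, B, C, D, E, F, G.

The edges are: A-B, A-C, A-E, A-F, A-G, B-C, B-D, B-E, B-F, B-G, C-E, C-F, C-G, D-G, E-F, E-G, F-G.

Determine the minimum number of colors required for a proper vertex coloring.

6

A, B, C, E, F, G are mutually adjacent (a clique of size 6), so at least 6 colors are needed.
6 colors suffice: color 1 → {B}; color 2 → {G}; color 3 → {D, E}; color 4 → {A}; color 5 → {F}; color 6 → {C}. Each edge has distinct colors on its endpoints.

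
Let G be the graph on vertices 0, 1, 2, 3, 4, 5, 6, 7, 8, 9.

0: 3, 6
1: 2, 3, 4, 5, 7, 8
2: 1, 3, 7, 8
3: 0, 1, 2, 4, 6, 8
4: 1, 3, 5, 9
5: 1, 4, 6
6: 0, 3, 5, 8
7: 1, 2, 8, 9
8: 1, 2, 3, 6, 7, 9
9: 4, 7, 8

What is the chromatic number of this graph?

4

1, 2, 3, 8 form a clique, so at least 4 colors are needed.
One proper 4-coloring: 0=a, 1=b, 2=d, 3=c, 4=a, 5=c, 6=b, 7=c, 8=a, 9=b. Each edge has distinct colors on its endpoints.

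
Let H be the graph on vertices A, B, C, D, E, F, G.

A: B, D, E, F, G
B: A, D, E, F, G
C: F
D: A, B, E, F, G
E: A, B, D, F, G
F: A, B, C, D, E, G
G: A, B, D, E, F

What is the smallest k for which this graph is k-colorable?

6

A, B, D, E, F, G are mutually adjacent (a clique of size 6), so at least 6 colors are needed.
6 colors suffice: color 1 → {F}; color 2 → {B, C}; color 3 → {G}; color 4 → {E}; color 5 → {A}; color 6 → {D}. No two adjacent vertices share a color.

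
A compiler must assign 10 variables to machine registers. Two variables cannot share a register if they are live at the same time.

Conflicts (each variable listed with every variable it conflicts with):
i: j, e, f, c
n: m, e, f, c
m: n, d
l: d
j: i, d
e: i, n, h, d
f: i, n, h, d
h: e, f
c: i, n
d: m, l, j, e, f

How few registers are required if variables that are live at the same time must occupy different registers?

i and j conflict, so at least 2 registers are needed.
A valid assignment using 2 registers: i=1, n=1, m=2, l=2, j=2, e=2, f=2, h=1, c=2, d=1. Every pair that conflicts lands in different registers.

2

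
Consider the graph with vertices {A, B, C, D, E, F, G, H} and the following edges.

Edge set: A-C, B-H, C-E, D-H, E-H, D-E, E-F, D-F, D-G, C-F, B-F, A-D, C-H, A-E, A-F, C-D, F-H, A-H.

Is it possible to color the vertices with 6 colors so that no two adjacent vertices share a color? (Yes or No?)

The chromatic number is 6. A, C, D, E, F, H form a clique, so at least 6 colors are needed.
6 colors suffice: color 1 → {G, H}; color 2 → {B, D}; color 3 → {F}; color 4 → {C}; color 5 → {A}; color 6 → {E}.
That is already a proper 6-coloring.

Yes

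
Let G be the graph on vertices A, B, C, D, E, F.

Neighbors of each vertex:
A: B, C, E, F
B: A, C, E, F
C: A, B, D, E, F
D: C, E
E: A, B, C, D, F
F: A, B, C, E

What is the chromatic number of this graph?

5

A, B, C, E, F are mutually adjacent (a clique of size 5), so at least 5 colors are needed.
5 colors suffice: color red → {E}; color blue → {C}; color green → {D, F}; color yellow → {B}; color purple → {A}. Every edge joins two different colors.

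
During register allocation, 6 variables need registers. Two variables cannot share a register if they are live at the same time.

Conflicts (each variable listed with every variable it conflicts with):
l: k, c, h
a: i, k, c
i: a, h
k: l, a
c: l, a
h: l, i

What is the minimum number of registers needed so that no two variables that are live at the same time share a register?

3

The cycle l-h-i-a-c-l has odd length 5, so it cannot be 2-colored; at least 3 registers are needed.
3 registers suffice: register 1 → {l, a}; register 2 → {i, k, c}; register 3 → {h}. Every pair that conflicts lands in different registers.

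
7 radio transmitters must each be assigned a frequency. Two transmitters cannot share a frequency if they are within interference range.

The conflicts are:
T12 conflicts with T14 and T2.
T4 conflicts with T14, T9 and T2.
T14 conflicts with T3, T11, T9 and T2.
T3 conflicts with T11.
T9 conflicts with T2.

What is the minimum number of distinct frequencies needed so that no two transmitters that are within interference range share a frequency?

4

T4, T14, T9, T2 are mutually in conflict, so at least 4 frequencies are needed.
4 frequencies suffice: T12=3, T4=4, T14=1, T3=2, T11=3, T9=3, T2=2. Each listed conflict is separated.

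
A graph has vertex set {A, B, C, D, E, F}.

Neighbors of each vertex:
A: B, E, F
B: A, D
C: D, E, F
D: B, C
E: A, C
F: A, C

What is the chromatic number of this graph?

3

The cycle C-E-A-B-D-C has odd length 5, so it cannot be 2-colored; at least 3 colors are needed.
3 colors suffice: color 1 → {A, C}; color 2 → {D, E, F}; color 3 → {B}. Every edge joins two different colors.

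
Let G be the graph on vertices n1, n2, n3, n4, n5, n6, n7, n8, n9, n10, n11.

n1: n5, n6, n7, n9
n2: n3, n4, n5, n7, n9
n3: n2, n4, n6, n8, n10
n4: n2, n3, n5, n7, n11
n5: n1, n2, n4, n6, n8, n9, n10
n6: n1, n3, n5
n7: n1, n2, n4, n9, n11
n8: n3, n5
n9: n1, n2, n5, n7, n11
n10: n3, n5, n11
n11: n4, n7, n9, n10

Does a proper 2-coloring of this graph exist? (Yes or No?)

n2, n7, n9 are mutually adjacent, so at least 3 colors are needed.
So 2 colors are not enough.

No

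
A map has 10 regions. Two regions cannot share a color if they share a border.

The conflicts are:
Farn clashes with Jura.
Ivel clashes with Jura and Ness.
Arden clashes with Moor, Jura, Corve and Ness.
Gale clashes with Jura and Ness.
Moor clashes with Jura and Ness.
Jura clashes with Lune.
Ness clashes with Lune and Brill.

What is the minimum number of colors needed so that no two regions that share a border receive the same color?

3

Arden, Moor, Jura all conflict with each other, so at least 3 colors are needed.
3 colors suffice: color 1 → {Jura, Corve, Ness}; color 2 → {Farn, Ivel, Arden, Gale, Lune, Brill}; color 3 → {Moor}. Every pair that conflicts lands in different colors.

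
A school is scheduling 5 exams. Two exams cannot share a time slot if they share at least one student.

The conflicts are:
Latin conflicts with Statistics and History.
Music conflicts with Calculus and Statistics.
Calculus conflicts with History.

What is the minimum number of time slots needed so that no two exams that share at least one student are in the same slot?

The cycle Latin-History-Calculus-Music-Statistics-Latin has odd length 5, so it cannot be 2-colored; at least 3 time slots are needed.
3 time slots suffice: time slot 1 → {Latin, Calculus}; time slot 2 → {Music, History}; time slot 3 → {Statistics}. Each listed conflict is separated.

3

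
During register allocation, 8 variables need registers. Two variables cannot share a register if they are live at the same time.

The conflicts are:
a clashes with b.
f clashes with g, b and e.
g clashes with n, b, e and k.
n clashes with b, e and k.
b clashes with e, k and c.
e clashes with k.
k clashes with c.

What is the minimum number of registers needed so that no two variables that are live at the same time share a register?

5

g, n, b, e, k pairwise conflict, so at least 5 registers are needed.
Using 5 registers: a=2, f=2, g=3, n=5, b=1, e=4, k=2, c=3. Each listed conflict is separated.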